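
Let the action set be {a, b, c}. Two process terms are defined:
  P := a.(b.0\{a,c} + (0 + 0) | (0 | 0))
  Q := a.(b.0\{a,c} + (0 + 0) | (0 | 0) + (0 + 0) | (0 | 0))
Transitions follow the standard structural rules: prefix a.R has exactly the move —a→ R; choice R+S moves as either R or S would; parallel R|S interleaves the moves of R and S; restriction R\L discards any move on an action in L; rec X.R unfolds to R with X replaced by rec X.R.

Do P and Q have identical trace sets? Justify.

trace-equivalent

Reachable graph of P (3 states):
  u0 = a.(b.0\{a,c} + (0 + 0) | (0 | 0)) | =a=> u1
  u1 = b.0\{a,c} + (0 + 0) | (0 | 0) | =b=> u2
  u2 = 0\{a,c} | (no moves)
Reachable graph of Q (3 states):
  v0 = a.(b.0\{a,c} + (0 + 0) | (0 | 0) + (0 + 0) | (0 | 0)) | =a=> v1
  v1 = b.0\{a,c} + (0 + 0) | (0 | 0) + (0 + 0) | (0 | 0) | =b=> v2
  v2 = 0\{a,c} | (no moves)
Coarsest stable partition (strong bisimilarity classes):
  B0 = {u0, v0}
  B1 = {u1, v1}
  B2 = {u2, v2}
u0 ∈ B0, v0 ∈ B0 → same block
Bisimilar ⇒ trace-equivalent.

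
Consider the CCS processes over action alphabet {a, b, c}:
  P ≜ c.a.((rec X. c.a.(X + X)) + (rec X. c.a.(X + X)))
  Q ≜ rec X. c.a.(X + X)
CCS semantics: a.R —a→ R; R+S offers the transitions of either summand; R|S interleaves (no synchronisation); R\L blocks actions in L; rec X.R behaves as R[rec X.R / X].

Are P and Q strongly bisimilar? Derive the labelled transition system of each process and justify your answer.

YES

LTS(P): 3 reachable states
  s0 = c.a.((rec X. c.a.(X + X)) + (rec X. c.a.(X + X))) :: -c-> s1
  s1 = a.((rec X. c.a.(X + X)) + (rec X. c.a.(X + X))) :: -a-> s2
  s2 = (rec X. c.a.(X + X)) + (rec X. c.a.(X + X)) :: -c-> s1
LTS(Q): 3 reachable states
  t0 = rec X. c.a.(X + X) :: -c-> t1
  t1 = a.((rec X. c.a.(X + X)) + (rec X. c.a.(X + X))) :: -a-> t2
  t2 = (rec X. c.a.(X + X)) + (rec X. c.a.(X + X)) :: -c-> t1
Bisimilarity quotient blocks:
  B0 = {s0, s2, t0, t2}
  B1 = {s1, t1}
s0 ∈ B0, t0 ∈ B0 → same block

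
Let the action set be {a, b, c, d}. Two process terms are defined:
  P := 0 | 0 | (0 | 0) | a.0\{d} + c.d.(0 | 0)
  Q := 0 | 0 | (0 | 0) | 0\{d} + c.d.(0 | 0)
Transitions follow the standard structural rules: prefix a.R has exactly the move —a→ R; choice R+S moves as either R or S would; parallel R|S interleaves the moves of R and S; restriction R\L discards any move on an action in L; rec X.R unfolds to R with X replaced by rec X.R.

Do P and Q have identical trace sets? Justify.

trace-distinct — witness ⟨a⟩

Reachable graph of P (4 states):
  u0 = 0 | 0 | (0 | 0) | a.0\{d} + c.d.(0 | 0) → ··a··> u1, ··c··> u2
  u1 = 0 | 0 | (0 | 0) | 0\{d} → stopped
  u2 = d.(0 | 0) → ··d··> u3
  u3 = 0 | 0 → stopped
Reachable graph of Q (3 states):
  v0 = 0 | 0 | (0 | 0) | 0\{d} + c.d.(0 | 0) → ··c··> v1
  v1 = d.(0 | 0) → ··d··> v2
  v2 = 0 | 0 → stopped
Executing a from P (initial set {u0}):
  [1] a ⇒ {u1}
  P completes σ.
Executing a from Q (initial set {v0}):
  [1] a ⇒ ∅  — Q cannot continue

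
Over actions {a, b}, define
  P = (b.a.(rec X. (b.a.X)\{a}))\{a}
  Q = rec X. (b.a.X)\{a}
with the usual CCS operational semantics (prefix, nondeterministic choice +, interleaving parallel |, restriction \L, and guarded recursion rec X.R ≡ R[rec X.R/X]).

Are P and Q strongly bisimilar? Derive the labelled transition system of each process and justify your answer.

bisimilar

LTS(P): 2 reachable states
  p0 = (b.a.(rec X. (b.a.X)\{a}))\{a} :: -b-> p1
  p1 = (a.(rec X. (b.a.X)\{a}))\{a} :: stopped
LTS(Q): 2 reachable states
  q0 = rec X. (b.a.X)\{a} :: -b-> q1
  q1 = (a.(rec X. (b.a.X)\{a}))\{a} :: stopped
Bisimilarity quotient blocks:
  B0 = {p0, q0}
  B1 = {p1, q1}
p0 ∈ B0, q0 ∈ B0 → same block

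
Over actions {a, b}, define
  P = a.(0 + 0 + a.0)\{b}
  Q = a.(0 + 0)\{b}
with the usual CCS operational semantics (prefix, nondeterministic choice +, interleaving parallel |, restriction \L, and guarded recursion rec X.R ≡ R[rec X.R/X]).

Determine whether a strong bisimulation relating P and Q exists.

NO

P's transition system — 3 states:
  m0 = a.(0 + 0 + a.0)\{b} has moves —a→ m1
  m1 = (0 + 0 + a.0)\{b} has moves —a→ m2
  m2 = 0\{b} has moves ·
Q's transition system — 2 states:
  n0 = a.(0 + 0)\{b} has moves —a→ n1
  n1 = (0 + 0)\{b} has moves ·
Partition-refinement fixed point:
  B0 = {m0}
  B1 = {m1, n0}
  B2 = {m2, n1}
m0 ∈ B0, n0 ∈ B1 → different blocks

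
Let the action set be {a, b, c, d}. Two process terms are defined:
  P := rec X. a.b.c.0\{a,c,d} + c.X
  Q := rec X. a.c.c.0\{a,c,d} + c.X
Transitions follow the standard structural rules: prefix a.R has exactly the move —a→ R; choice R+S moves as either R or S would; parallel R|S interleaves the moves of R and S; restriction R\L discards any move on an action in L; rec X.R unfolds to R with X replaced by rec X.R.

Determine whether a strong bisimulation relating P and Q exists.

P's transition system — 4 states:
  s0 = rec X. a.b.c.0\{a,c,d} + c.X → =a=> s1, =c=> s0
  s1 = b.c.0\{a,c,d} → =b=> s2
  s2 = c.0\{a,c,d} → =c=> s3
  s3 = 0\{a,c,d} → ·
Q's transition system — 4 states:
  t0 = rec X. a.c.c.0\{a,c,d} + c.X → =a=> t1, =c=> t0
  t1 = c.c.0\{a,c,d} → =c=> t2
  t2 = c.0\{a,c,d} → =c=> t3
  t3 = 0\{a,c,d} → ·
Coarsest stable partition (strong bisimilarity classes):
  B0 = {s0}
  B1 = {s1}
  B2 = {s2, t2}
  B3 = {s3, t3}
  B4 = {t0}
  B5 = {t1}
s0 ∈ B0, t0 ∈ B4 → different blocks

not bisimilar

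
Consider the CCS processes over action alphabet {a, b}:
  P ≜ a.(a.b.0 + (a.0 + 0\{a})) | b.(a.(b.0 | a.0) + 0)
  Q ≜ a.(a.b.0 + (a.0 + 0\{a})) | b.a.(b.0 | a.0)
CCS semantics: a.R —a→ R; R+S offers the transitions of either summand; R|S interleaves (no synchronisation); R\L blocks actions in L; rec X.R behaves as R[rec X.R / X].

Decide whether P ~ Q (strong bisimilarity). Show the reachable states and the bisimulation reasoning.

P ~ Q

Reachable graph of P (24 states):
  u0 = a.(a.b.0 + (a.0 + 0\{a})) | b.(a.(b.0 | a.0) + 0) has moves —a→ u1, —b→ u2
  u1 = (a.b.0 + (a.0 + 0\{a})) | b.(a.(b.0 | a.0) + 0) has moves —a→ u3, —a→ u4, —b→ u5
  u2 = a.(a.b.0 + (a.0 + 0\{a})) | (a.(b.0 | a.0) + 0) has moves —a→ u5, —a→ u6
  u3 = 0 | b.(a.(b.0 | a.0) + 0) has moves —b→ u7
  u4 = b.0 | b.(a.(b.0 | a.0) + 0) has moves —b→ u3, —b→ u8
  u5 = (a.b.0 + (a.0 + 0\{a})) | (a.(b.0 | a.0) + 0) has moves —a→ u7, —a→ u8, —a→ u9
  u6 = a.(a.b.0 + (a.0 + 0\{a})) | (b.0 | a.0) has moves —a→ u10, —a→ u9, —b→ u11
  u7 = 0 | (a.(b.0 | a.0) + 0) has moves —a→ u12
  u8 = b.0 | (a.(b.0 | a.0) + 0) has moves —a→ u13, —b→ u7
  u9 = (a.b.0 + (a.0 + 0\{a})) | (b.0 | a.0) has moves —a→ u12, —a→ u13, —a→ u14, —b→ u15
  u10 = a.(a.b.0 + (a.0 + 0\{a})) | (b.0 | 0) has moves —a→ u14, —b→ u16
  u11 = a.(a.b.0 + (a.0 + 0\{a})) | (0 | a.0) has moves —a→ u15, —a→ u16
  u12 = 0 | (b.0 | a.0) has moves —a→ u17, —b→ u18
  u13 = b.0 | (b.0 | a.0) has moves —a→ u19, —b→ u12, —b→ u20
  u14 = (a.b.0 + (a.0 + 0\{a})) | (b.0 | 0) has moves —a→ u17, —a→ u19, —b→ u21
  u15 = (a.b.0 + (a.0 + 0\{a})) | (0 | a.0) has moves —a→ u18, —a→ u20, —a→ u21
  u16 = a.(a.b.0 + (a.0 + 0\{a})) | (0 | 0) has moves —a→ u21
  u17 = 0 | (b.0 | 0) has moves —b→ u22
  u18 = 0 | (0 | a.0) has moves —a→ u22
  u19 = b.0 | (b.0 | 0) has moves —b→ u17, —b→ u23
  u20 = b.0 | (0 | a.0) has moves —a→ u23, —b→ u18
  u21 = (a.b.0 + (a.0 + 0\{a})) | (0 | 0) has moves —a→ u22, —a→ u23
  u22 = 0 | (0 | 0) has moves ·
  u23 = b.0 | (0 | 0) has moves —b→ u22
Reachable graph of Q (24 states):
  v0 = a.(a.b.0 + (a.0 + 0\{a})) | b.a.(b.0 | a.0) has moves —a→ v1, —b→ v2
  v1 = (a.b.0 + (a.0 + 0\{a})) | b.a.(b.0 | a.0) has moves —a→ v3, —a→ v4, —b→ v5
  v2 = a.(a.b.0 + (a.0 + 0\{a})) | a.(b.0 | a.0) has moves —a→ v5, —a→ v6
  v3 = 0 | b.a.(b.0 | a.0) has moves —b→ v7
  v4 = b.0 | b.a.(b.0 | a.0) has moves —b→ v3, —b→ v8
  v5 = (a.b.0 + (a.0 + 0\{a})) | a.(b.0 | a.0) has moves —a→ v7, —a→ v8, —a→ v9
  v6 = a.(a.b.0 + (a.0 + 0\{a})) | (b.0 | a.0) has moves —a→ v10, —a→ v9, —b→ v11
  v7 = 0 | a.(b.0 | a.0) has moves —a→ v12
  v8 = b.0 | a.(b.0 | a.0) has moves —a→ v13, —b→ v7
  v9 = (a.b.0 + (a.0 + 0\{a})) | (b.0 | a.0) has moves —a→ v12, —a→ v13, —a→ v14, —b→ v15
  v10 = a.(a.b.0 + (a.0 + 0\{a})) | (b.0 | 0) has moves —a→ v14, —b→ v16
  v11 = a.(a.b.0 + (a.0 + 0\{a})) | (0 | a.0) has moves —a→ v15, —a→ v16
  v12 = 0 | (b.0 | a.0) has moves —a→ v17, —b→ v18
  v13 = b.0 | (b.0 | a.0) has moves —a→ v19, —b→ v12, —b→ v20
  v14 = (a.b.0 + (a.0 + 0\{a})) | (b.0 | 0) has moves —a→ v17, —a→ v19, —b→ v21
  v15 = (a.b.0 + (a.0 + 0\{a})) | (0 | a.0) has moves —a→ v18, —a→ v20, —a→ v21
  v16 = a.(a.b.0 + (a.0 + 0\{a})) | (0 | 0) has moves —a→ v21
  v17 = 0 | (b.0 | 0) has moves —b→ v22
  v18 = 0 | (0 | a.0) has moves —a→ v22
  v19 = b.0 | (b.0 | 0) has moves —b→ v17, —b→ v23
  v20 = b.0 | (0 | a.0) has moves —a→ v23, —b→ v18
  v21 = (a.b.0 + (a.0 + 0\{a})) | (0 | 0) has moves —a→ v22, —a→ v23
  v22 = 0 | (0 | 0) has moves ·
  v23 = b.0 | (0 | 0) has moves —b→ v22
Bisimilarity quotient blocks:
  B0 = {u0, v0}
  B1 = {u2, v2}
  B2 = {u5, v5}
  B3 = {u9, v9}
  B4 = {u12, u20, v12, v20}
  B5 = {u17, u23, v17, v23}
  B6 = {u22, v22}
  B7 = {u18, v18}
  B8 = {u15, v15}
  B9 = {u21, v21}
  B10 = {u14, v14}
  B11 = {u19, v19}
  B12 = {u13, v13}
  B13 = {u7, v7}
  B14 = {u8, v8}
  B15 = {u6, v6}
  B16 = {u11, v11}
  B17 = {u16, v16}
  B18 = {u10, v10}
  B19 = {u1, v1}
  B20 = {u4, v4}
  B21 = {u3, v3}
u0 ∈ B0, v0 ∈ B0 → same block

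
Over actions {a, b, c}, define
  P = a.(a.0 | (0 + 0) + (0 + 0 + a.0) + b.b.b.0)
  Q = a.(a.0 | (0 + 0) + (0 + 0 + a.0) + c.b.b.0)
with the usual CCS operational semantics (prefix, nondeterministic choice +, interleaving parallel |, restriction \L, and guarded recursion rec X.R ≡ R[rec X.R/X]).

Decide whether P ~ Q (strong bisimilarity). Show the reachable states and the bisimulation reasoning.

LTS(P): 6 reachable states
  p0 = a.(a.0 | (0 + 0) + (0 + 0 + a.0) + b.b.b.0) → -a-> p1
  p1 = a.0 | (0 + 0) + (0 + 0 + a.0) + b.b.b.0 → -a-> p2, -a-> p3, -b-> p4
  p2 = 0 → ∅
  p3 = 0 | (0 + 0) → ∅
  p4 = b.b.0 → -b-> p5
  p5 = b.0 → -b-> p2
LTS(Q): 6 reachable states
  q0 = a.(a.0 | (0 + 0) + (0 + 0 + a.0) + c.b.b.0) → -a-> q1
  q1 = a.0 | (0 + 0) + (0 + 0 + a.0) + c.b.b.0 → -a-> q2, -a-> q3, -c-> q4
  q2 = 0 → ∅
  q3 = 0 | (0 + 0) → ∅
  q4 = b.b.0 → -b-> q5
  q5 = b.0 → -b-> q2
Bisimilarity quotient blocks:
  B0 = {p0}
  B1 = {p1}
  B2 = {p4, q4}
  B3 = {p5, q5}
  B4 = {p2, p3, q2, q3}
  B5 = {q0}
  B6 = {q1}
p0 ∈ B0, q0 ∈ B5 → different blocks

P ≁ Q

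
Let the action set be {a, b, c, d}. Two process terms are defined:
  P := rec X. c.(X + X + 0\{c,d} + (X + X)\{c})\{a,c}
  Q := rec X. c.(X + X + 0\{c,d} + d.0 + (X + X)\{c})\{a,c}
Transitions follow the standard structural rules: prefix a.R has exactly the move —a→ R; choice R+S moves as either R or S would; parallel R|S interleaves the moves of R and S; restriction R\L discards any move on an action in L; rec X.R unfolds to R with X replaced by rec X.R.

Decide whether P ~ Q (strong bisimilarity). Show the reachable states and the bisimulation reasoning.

P's transition system — 2 states:
  p0 = rec X. c.(X + X + 0\{c,d} + (X + X)\{c})\{a,c} → -c-> p1
  p1 = ((rec X. c.(X + X + 0\{c,d} + (X + X)\{c})\{a,c}) + (rec X. c.(X + X + 0\{c,d} + (X + X)\{c})\{a,c}) + 0\{c,d} + ((rec X. c.(X + X + 0\{c,d} + (X + X)\{c})\{a,c}) + (rec X. c.(X + X + 0\{c,d} + (X + X)\{c})\{a,c}))\{c})\{a,c} → (no moves)
Q's transition system — 3 states:
  q0 = rec X. c.(X + X + 0\{c,d} + d.0 + (X + X)\{c})\{a,c} → -c-> q1
  q1 = ((rec X. c.(X + X + 0\{c,d} + d.0 + (X + X)\{c})\{a,c}) + (rec X. c.(X + X + 0\{c,d} + d.0 + (X + X)\{c})\{a,c}) + 0\{c,d} + d.0 + ((rec X. c.(X + X + 0\{c,d} + d.0 + (X + X)\{c})\{a,c}) + (rec X. c.(X + X + 0\{c,d} + d.0 + (X + X)\{c})\{a,c}))\{c})\{a,c} → -d-> q2
  q2 = 0\{a,c} → (no moves)
Coarsest stable partition (strong bisimilarity classes):
  B0 = {p0}
  B1 = {p1, q2}
  B2 = {q0}
  B3 = {q1}
p0 ∈ B0, q0 ∈ B2 → different blocks

not bisimilar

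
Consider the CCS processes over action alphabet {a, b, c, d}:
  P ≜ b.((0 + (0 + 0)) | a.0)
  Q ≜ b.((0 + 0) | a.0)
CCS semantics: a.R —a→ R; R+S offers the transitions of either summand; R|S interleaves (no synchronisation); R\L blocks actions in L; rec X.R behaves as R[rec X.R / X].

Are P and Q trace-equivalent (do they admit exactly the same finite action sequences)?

YES

LTS(P): 3 reachable states
  u0 = b.((0 + (0 + 0)) | a.0) has moves =b=> u1
  u1 = (0 + (0 + 0)) | a.0 has moves =a=> u2
  u2 = (0 + (0 + 0)) | 0 has moves (no moves)
LTS(Q): 3 reachable states
  v0 = b.((0 + 0) | a.0) has moves =b=> v1
  v1 = (0 + 0) | a.0 has moves =a=> v2
  v2 = (0 + 0) | 0 has moves (no moves)
Bisimilarity quotient blocks:
  B0 = {u0, v0}
  B1 = {u1, v1}
  B2 = {u2, v2}
u0 ∈ B0, v0 ∈ B0 → same block
Bisimilar ⇒ trace-equivalent.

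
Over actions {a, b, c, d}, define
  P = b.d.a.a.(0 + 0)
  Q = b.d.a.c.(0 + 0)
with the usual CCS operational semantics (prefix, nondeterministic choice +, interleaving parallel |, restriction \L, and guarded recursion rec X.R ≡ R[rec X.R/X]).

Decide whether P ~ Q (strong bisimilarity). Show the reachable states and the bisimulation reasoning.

LTS(P): 5 reachable states
  s0 = b.d.a.a.(0 + 0) has moves -b-> s1
  s1 = d.a.a.(0 + 0) has moves -d-> s2
  s2 = a.a.(0 + 0) has moves -a-> s3
  s3 = a.(0 + 0) has moves -a-> s4
  s4 = 0 + 0 has moves ·
LTS(Q): 5 reachable states
  t0 = b.d.a.c.(0 + 0) has moves -b-> t1
  t1 = d.a.c.(0 + 0) has moves -d-> t2
  t2 = a.c.(0 + 0) has moves -a-> t3
  t3 = c.(0 + 0) has moves -c-> t4
  t4 = 0 + 0 has moves ·
Coarsest stable partition (strong bisimilarity classes):
  B0 = {s0}
  B1 = {s1}
  B2 = {s2}
  B3 = {s3}
  B4 = {s4, t4}
  B5 = {t0}
  B6 = {t1}
  B7 = {t2}
  B8 = {t3}
s0 ∈ B0, t0 ∈ B5 → different blocks

P ≁ Q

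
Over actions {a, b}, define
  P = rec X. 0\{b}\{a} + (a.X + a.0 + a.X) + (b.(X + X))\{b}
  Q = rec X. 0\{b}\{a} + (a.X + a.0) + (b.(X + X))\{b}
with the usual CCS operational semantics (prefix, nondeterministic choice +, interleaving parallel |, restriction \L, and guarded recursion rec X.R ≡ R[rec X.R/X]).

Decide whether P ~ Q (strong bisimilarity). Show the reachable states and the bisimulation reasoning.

Reachable graph of P (2 states):
  s0 = rec X. 0\{b}\{a} + (a.X + a.0 + a.X) + (b.(X + X))\{b} | =a=> s0, =a=> s1
  s1 = 0 | ∅
Reachable graph of Q (2 states):
  t0 = rec X. 0\{b}\{a} + (a.X + a.0) + (b.(X + X))\{b} | =a=> t0, =a=> t1
  t1 = 0 | ∅
Partition-refinement fixed point:
  B0 = {s0, t0}
  B1 = {s1, t1}
s0 ∈ B0, t0 ∈ B0 → same block

P ~ Q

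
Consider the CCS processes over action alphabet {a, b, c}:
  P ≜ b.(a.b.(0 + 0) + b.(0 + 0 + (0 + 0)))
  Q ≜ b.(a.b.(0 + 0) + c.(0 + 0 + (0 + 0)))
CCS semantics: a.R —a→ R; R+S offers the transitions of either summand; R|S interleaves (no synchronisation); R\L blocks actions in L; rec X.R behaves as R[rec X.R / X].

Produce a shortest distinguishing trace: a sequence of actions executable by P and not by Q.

bb

P's transition system — 5 states:
  u0 = b.(a.b.(0 + 0) + b.(0 + 0 + (0 + 0))) :: =b=> u1
  u1 = a.b.(0 + 0) + b.(0 + 0 + (0 + 0)) :: =a=> u2, =b=> u3
  u2 = b.(0 + 0) :: =b=> u4
  u3 = 0 + 0 + (0 + 0) :: ·
  u4 = 0 + 0 :: ·
Q's transition system — 5 states:
  v0 = b.(a.b.(0 + 0) + c.(0 + 0 + (0 + 0))) :: =b=> v1
  v1 = a.b.(0 + 0) + c.(0 + 0 + (0 + 0)) :: =a=> v2, =c=> v3
  v2 = b.(0 + 0) :: =b=> v4
  v3 = 0 + 0 + (0 + 0) :: ·
  v4 = 0 + 0 :: ·
Executing bb from P (initial set {u0}):
  [1] b ⇒ {u1}
  [2] b ⇒ {u3}
  ✓ P
Executing bb from Q (initial set {v0}):
  [1] b ⇒ {v1}
  [2] b ⇒ ∅  — Q cannot continue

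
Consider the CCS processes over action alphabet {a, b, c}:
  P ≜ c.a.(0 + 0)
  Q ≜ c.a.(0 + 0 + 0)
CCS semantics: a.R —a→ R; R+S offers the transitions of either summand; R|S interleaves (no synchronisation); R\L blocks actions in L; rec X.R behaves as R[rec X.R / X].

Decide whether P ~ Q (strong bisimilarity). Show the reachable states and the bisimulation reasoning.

bisimilar

P's transition system — 3 states:
  s0 = c.a.(0 + 0) | ··c··> s1
  s1 = a.(0 + 0) | ··a··> s2
  s2 = 0 + 0 | stopped
Q's transition system — 3 states:
  t0 = c.a.(0 + 0 + 0) | ··c··> t1
  t1 = a.(0 + 0 + 0) | ··a··> t2
  t2 = 0 + 0 + 0 | stopped
Coarsest stable partition (strong bisimilarity classes):
  B0 = {s0, t0}
  B1 = {s1, t1}
  B2 = {s2, t2}
s0 ∈ B0, t0 ∈ B0 → same block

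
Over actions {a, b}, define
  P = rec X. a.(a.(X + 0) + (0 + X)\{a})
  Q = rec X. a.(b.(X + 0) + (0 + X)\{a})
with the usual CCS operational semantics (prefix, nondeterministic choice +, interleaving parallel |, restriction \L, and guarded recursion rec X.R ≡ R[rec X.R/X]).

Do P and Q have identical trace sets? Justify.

Reachable graph of P (3 states):
  u0 = rec X. a.(a.(X + 0) + (0 + X)\{a}) ⊢ =a=> u1
  u1 = a.((rec X. a.(a.(X + 0) + (0 + X)\{a})) + 0) + (0 + (rec X. a.(a.(X + 0) + (0 + X)\{a})))\{a} ⊢ =a=> u2
  u2 = (rec X. a.(a.(X + 0) + (0 + X)\{a})) + 0 ⊢ =a=> u1
Reachable graph of Q (3 states):
  v0 = rec X. a.(b.(X + 0) + (0 + X)\{a}) ⊢ =a=> v1
  v1 = b.((rec X. a.(b.(X + 0) + (0 + X)\{a})) + 0) + (0 + (rec X. a.(b.(X + 0) + (0 + X)\{a})))\{a} ⊢ =b=> v2
  v2 = (rec X. a.(b.(X + 0) + (0 + X)\{a})) + 0 ⊢ =a=> v1
Trace ⟨aa⟩ through P, begin at {u0}:
  after a @ step 1: {u1}
  after a @ step 2: {u2}
  ✓ P
Trace ⟨aa⟩ through Q, begin at {v0}:
  after a @ step 1: {v1}
  after a @ step 2: ∅  — Q cannot continue

trace-distinct — witness ⟨aa⟩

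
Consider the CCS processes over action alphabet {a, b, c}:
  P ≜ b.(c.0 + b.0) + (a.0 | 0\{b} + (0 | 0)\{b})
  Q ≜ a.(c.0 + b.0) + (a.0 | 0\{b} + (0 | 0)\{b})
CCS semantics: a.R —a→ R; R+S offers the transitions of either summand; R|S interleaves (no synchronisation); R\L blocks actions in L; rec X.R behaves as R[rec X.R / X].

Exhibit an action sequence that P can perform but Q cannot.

b

P's transition system — 4 states:
  s0 = b.(c.0 + b.0) + (a.0 | 0\{b} + (0 | 0)\{b}) has moves --a--▸ s1, --b--▸ s2
  s1 = 0 | 0\{b} has moves ·
  s2 = c.0 + b.0 has moves --b--▸ s3, --c--▸ s3
  s3 = 0 has moves ·
Q's transition system — 4 states:
  t0 = a.(c.0 + b.0) + (a.0 | 0\{b} + (0 | 0)\{b}) has moves --a--▸ t1, --a--▸ t2
  t1 = 0 | 0\{b} has moves ·
  t2 = c.0 + b.0 has moves --b--▸ t3, --c--▸ t3
  t3 = 0 has moves ·
Executing b from P (initial set {s0}):
  [1] b ⇒ {s2}
  — P admits the full trace.
Executing b from Q (initial set {t0}):
  [1] b ⇒ no successor for Q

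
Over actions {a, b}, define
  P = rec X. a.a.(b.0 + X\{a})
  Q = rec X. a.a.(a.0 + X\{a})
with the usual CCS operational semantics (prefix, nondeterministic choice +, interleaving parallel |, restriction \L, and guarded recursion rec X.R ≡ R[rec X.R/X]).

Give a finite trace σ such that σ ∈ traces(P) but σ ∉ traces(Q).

Reachable graph of P (4 states):
  u0 = rec X. a.a.(b.0 + X\{a}) ⊢ -a-> u1
  u1 = a.(b.0 + (rec X. a.a.(b.0 + X\{a}))\{a}) ⊢ -a-> u2
  u2 = b.0 + (rec X. a.a.(b.0 + X\{a}))\{a} ⊢ -b-> u3
  u3 = 0 ⊢ deadlocked
Reachable graph of Q (4 states):
  v0 = rec X. a.a.(a.0 + X\{a}) ⊢ -a-> v1
  v1 = a.(a.0 + (rec X. a.a.(a.0 + X\{a}))\{a}) ⊢ -a-> v2
  v2 = a.0 + (rec X. a.a.(a.0 + X\{a}))\{a} ⊢ -a-> v3
  v3 = 0 ⊢ deadlocked
Run σ = ⟨aab⟩ on P: start {u0}
  step 1 (a): {u1}
  step 2 (a): {u2}
  step 3 (b): {u3}
  ✓ P
Run σ = ⟨aab⟩ on Q: start {v0}
  step 1 (a): {v1}
  step 2 (a): {v2}
  step 3 (b): no successor for Q

aab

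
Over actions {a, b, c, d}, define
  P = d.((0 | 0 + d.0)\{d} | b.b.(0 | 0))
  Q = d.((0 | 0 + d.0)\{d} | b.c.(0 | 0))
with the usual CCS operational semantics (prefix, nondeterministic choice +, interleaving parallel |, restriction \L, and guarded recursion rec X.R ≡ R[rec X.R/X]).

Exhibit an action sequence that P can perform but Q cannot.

dbb

P's transition system — 4 states:
  s0 = d.((0 | 0 + d.0)\{d} | b.b.(0 | 0)) :: ··d··> s1
  s1 = (0 | 0 + d.0)\{d} | b.b.(0 | 0) :: ··b··> s2
  s2 = (0 | 0 + d.0)\{d} | b.(0 | 0) :: ··b··> s3
  s3 = (0 | 0 + d.0)\{d} | (0 | 0) :: deadlocked
Q's transition system — 4 states:
  t0 = d.((0 | 0 + d.0)\{d} | b.c.(0 | 0)) :: ··d··> t1
  t1 = (0 | 0 + d.0)\{d} | b.c.(0 | 0) :: ··b··> t2
  t2 = (0 | 0 + d.0)\{d} | c.(0 | 0) :: ··c··> t3
  t3 = (0 | 0 + d.0)\{d} | (0 | 0) :: deadlocked
Trace ⟨dbb⟩ through P, begin at {s0}:
  step 1 (d): {s1}
  step 2 (b): {s2}
  step 3 (b): {s3}
  P completes σ.
Trace ⟨dbb⟩ through Q, begin at {t0}:
  step 1 (d): {t1}
  step 2 (b): {t2}
  step 3 (b): no successor for Q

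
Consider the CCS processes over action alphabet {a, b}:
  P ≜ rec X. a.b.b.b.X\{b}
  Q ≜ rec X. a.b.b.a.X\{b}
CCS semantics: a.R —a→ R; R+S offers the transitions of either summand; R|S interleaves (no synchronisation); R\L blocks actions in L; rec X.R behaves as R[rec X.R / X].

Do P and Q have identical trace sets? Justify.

trace-distinct — witness ⟨abbb⟩

Reachable graph of P (6 states):
  m0 = rec X. a.b.b.b.X\{b} | —a→ m1
  m1 = b.b.b.(rec X. a.b.b.b.X\{b})\{b} | —b→ m2
  m2 = b.b.(rec X. a.b.b.b.X\{b})\{b} | —b→ m3
  m3 = b.(rec X. a.b.b.b.X\{b})\{b} | —b→ m4
  m4 = (rec X. a.b.b.b.X\{b})\{b} | —a→ m5
  m5 = (b.b.b.(rec X. a.b.b.b.X\{b})\{b})\{b} | ∅
Reachable graph of Q (6 states):
  n0 = rec X. a.b.b.a.X\{b} | —a→ n1
  n1 = b.b.a.(rec X. a.b.b.a.X\{b})\{b} | —b→ n2
  n2 = b.a.(rec X. a.b.b.a.X\{b})\{b} | —b→ n3
  n3 = a.(rec X. a.b.b.a.X\{b})\{b} | —a→ n4
  n4 = (rec X. a.b.b.a.X\{b})\{b} | —a→ n5
  n5 = (b.b.a.(rec X. a.b.b.a.X\{b})\{b})\{b} | ∅
Run σ = ⟨abbb⟩ on P: start {m0}
  [1] a ⇒ {m1}
  [2] b ⇒ {m2}
  [3] b ⇒ {m3}
  [4] b ⇒ {m4}
  — P admits the full trace.
Run σ = ⟨abbb⟩ on Q: start {n0}
  [1] a ⇒ {n1}
  [2] b ⇒ {n2}
  [3] b ⇒ {n3}
  [4] b ⇒ no successor for Q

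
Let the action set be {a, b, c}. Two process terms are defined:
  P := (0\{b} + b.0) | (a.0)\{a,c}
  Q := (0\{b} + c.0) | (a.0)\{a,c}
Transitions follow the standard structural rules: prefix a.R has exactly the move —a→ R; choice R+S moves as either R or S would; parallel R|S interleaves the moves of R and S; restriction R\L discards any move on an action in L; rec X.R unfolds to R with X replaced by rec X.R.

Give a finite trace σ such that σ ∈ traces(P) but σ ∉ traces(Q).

P's transition system — 2 states:
  u0 = (0\{b} + b.0) | (a.0)\{a,c} ⊢ -b-> u1
  u1 = 0 | (a.0)\{a,c} ⊢ stopped
Q's transition system — 2 states:
  v0 = (0\{b} + c.0) | (a.0)\{a,c} ⊢ -c-> v1
  v1 = 0 | (a.0)\{a,c} ⊢ stopped
Trace ⟨b⟩ through P, begin at {u0}:
  [1] b ⇒ {u1}
  P completes σ.
Trace ⟨b⟩ through Q, begin at {v0}:
  [1] b ⇒ no successor for Q

b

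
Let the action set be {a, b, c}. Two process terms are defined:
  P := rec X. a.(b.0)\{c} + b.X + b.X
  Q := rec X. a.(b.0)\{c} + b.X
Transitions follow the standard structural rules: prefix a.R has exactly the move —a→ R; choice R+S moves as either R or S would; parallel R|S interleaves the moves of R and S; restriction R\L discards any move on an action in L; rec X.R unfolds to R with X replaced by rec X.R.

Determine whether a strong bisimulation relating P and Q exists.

YES

P's transition system — 3 states:
  s0 = rec X. a.(b.0)\{c} + b.X + b.X :: =a=> s1, =b=> s0
  s1 = (b.0)\{c} :: =b=> s2
  s2 = 0\{c} :: stopped
Q's transition system — 3 states:
  t0 = rec X. a.(b.0)\{c} + b.X :: =a=> t1, =b=> t0
  t1 = (b.0)\{c} :: =b=> t2
  t2 = 0\{c} :: stopped
Partition-refinement fixed point:
  B0 = {s0, t0}
  B1 = {s1, t1}
  B2 = {s2, t2}
s0 ∈ B0, t0 ∈ B0 → same block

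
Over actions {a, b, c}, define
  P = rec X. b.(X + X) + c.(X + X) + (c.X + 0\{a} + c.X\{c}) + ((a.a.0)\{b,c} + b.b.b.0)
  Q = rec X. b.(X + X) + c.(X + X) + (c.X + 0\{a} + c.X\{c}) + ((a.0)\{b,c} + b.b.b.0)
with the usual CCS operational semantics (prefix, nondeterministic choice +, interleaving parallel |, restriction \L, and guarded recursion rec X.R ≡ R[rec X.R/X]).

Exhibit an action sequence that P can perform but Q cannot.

Reachable graph of P (14 states):
  m0 = rec X. b.(X + X) + c.(X + X) + (c.X + 0\{a} + c.X\{c}) + ((a.a.0)\{b,c} + b.b.b.0) ⊢ ··a··> m1, ··b··> m2, ··b··> m3, ··c··> m0, ··c··> m2, ··c··> m4
  m1 = (a.0)\{b,c} ⊢ ··a··> m5
  m2 = (rec X. b.(X + X) + c.(X + X) + (c.X + 0\{a} + c.X\{c}) + ((a.a.0)\{b,c} + b.b.b.0)) + (rec X. b.(X + X) + c.(X + X) + (c.X + 0\{a} + c.X\{c}) + ((a.a.0)\{b,c} + b.b.b.0)) ⊢ ··a··> m1, ··b··> m2, ··b··> m3, ··c··> m0, ··c··> m2, ··c··> m4
  m3 = b.b.0 ⊢ ··b··> m6
  m4 = (rec X. b.(X + X) + c.(X + X) + (c.X + 0\{a} + c.X\{c}) + ((a.a.0)\{b,c} + b.b.b.0))\{c} ⊢ ··a··> m7, ··b··> m8, ··b··> m9
  m5 = 0\{b,c} ⊢ deadlocked
  m6 = b.0 ⊢ ··b··> m10
  m7 = (a.0)\{b,c}\{c} ⊢ ··a··> m11
  m8 = ((rec X. b.(X + X) + c.(X + X) + (c.X + 0\{a} + c.X\{c}) + ((a.a.0)\{b,c} + b.b.b.0)) + (rec X. b.(X + X) + c.(X + X) + (c.X + 0\{a} + c.X\{c}) + ((a.a.0)\{b,c} + b.b.b.0)))\{c} ⊢ ··a··> m7, ··b··> m8, ··b··> m9
  m9 = (b.b.0)\{c} ⊢ ··b··> m12
  m10 = 0 ⊢ deadlocked
  m11 = 0\{b,c}\{c} ⊢ deadlocked
  m12 = (b.0)\{c} ⊢ ··b··> m13
  m13 = 0\{c} ⊢ deadlocked
Reachable graph of Q (12 states):
  n0 = rec X. b.(X + X) + c.(X + X) + (c.X + 0\{a} + c.X\{c}) + ((a.0)\{b,c} + b.b.b.0) ⊢ ··a··> n1, ··b··> n2, ··b··> n3, ··c··> n0, ··c··> n2, ··c··> n4
  n1 = 0\{b,c} ⊢ deadlocked
  n2 = (rec X. b.(X + X) + c.(X + X) + (c.X + 0\{a} + c.X\{c}) + ((a.0)\{b,c} + b.b.b.0)) + (rec X. b.(X + X) + c.(X + X) + (c.X + 0\{a} + c.X\{c}) + ((a.0)\{b,c} + b.b.b.0)) ⊢ ··a··> n1, ··b··> n2, ··b··> n3, ··c··> n0, ··c··> n2, ··c··> n4
  n3 = b.b.0 ⊢ ··b··> n5
  n4 = (rec X. b.(X + X) + c.(X + X) + (c.X + 0\{a} + c.X\{c}) + ((a.0)\{b,c} + b.b.b.0))\{c} ⊢ ··a··> n6, ··b··> n7, ··b··> n8
  n5 = b.0 ⊢ ··b··> n9
  n6 = 0\{b,c}\{c} ⊢ deadlocked
  n7 = ((rec X. b.(X + X) + c.(X + X) + (c.X + 0\{a} + c.X\{c}) + ((a.0)\{b,c} + b.b.b.0)) + (rec X. b.(X + X) + c.(X + X) + (c.X + 0\{a} + c.X\{c}) + ((a.0)\{b,c} + b.b.b.0)))\{c} ⊢ ··a··> n6, ··b··> n7, ··b··> n8
  n8 = (b.b.0)\{c} ⊢ ··b··> n10
  n9 = 0 ⊢ deadlocked
  n10 = (b.0)\{c} ⊢ ··b··> n11
  n11 = 0\{c} ⊢ deadlocked
Run σ = ⟨aa⟩ on P: start {m0}
  step 1 (a): {m1}
  step 2 (a): {m5}
  ✓ P
Run σ = ⟨aa⟩ on Q: start {n0}
  step 1 (a): {n1}
  step 2 (a): ∅  — Q cannot continue

aa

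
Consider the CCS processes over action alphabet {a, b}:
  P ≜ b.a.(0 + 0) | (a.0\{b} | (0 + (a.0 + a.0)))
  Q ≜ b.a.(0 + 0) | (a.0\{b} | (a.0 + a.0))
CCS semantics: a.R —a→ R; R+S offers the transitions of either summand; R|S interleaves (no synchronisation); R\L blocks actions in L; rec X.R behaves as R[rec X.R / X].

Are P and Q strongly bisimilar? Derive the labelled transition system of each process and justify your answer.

P ~ Q

LTS(P): 12 reachable states
  u0 = b.a.(0 + 0) | (a.0\{b} | (0 + (a.0 + a.0))) → ··a··> u1, ··a··> u2, ··b··> u3
  u1 = b.a.(0 + 0) | (0\{b} | (0 + (a.0 + a.0))) → ··a··> u4, ··b··> u5
  u2 = b.a.(0 + 0) | (a.0\{b} | 0) → ··a··> u4, ··b··> u6
  u3 = a.(0 + 0) | (a.0\{b} | (0 + (a.0 + a.0))) → ··a··> u5, ··a··> u6, ··a··> u7
  u4 = b.a.(0 + 0) | (0\{b} | 0) → ··b··> u8
  u5 = a.(0 + 0) | (0\{b} | (0 + (a.0 + a.0))) → ··a··> u8, ··a··> u9
  u6 = a.(0 + 0) | (a.0\{b} | 0) → ··a··> u10, ··a··> u8
  u7 = (0 + 0) | (a.0\{b} | (0 + (a.0 + a.0))) → ··a··> u10, ··a··> u9
  u8 = a.(0 + 0) | (0\{b} | 0) → ··a··> u11
  u9 = (0 + 0) | (0\{b} | (0 + (a.0 + a.0))) → ··a··> u11
  u10 = (0 + 0) | (a.0\{b} | 0) → ··a··> u11
  u11 = (0 + 0) | (0\{b} | 0) → ∅
LTS(Q): 12 reachable states
  v0 = b.a.(0 + 0) | (a.0\{b} | (a.0 + a.0)) → ··a··> v1, ··a··> v2, ··b··> v3
  v1 = b.a.(0 + 0) | (0\{b} | (a.0 + a.0)) → ··a··> v4, ··b··> v5
  v2 = b.a.(0 + 0) | (a.0\{b} | 0) → ··a··> v4, ··b··> v6
  v3 = a.(0 + 0) | (a.0\{b} | (a.0 + a.0)) → ··a··> v5, ··a··> v6, ··a··> v7
  v4 = b.a.(0 + 0) | (0\{b} | 0) → ··b··> v8
  v5 = a.(0 + 0) | (0\{b} | (a.0 + a.0)) → ··a··> v8, ··a··> v9
  v6 = a.(0 + 0) | (a.0\{b} | 0) → ··a··> v10, ··a··> v8
  v7 = (0 + 0) | (a.0\{b} | (a.0 + a.0)) → ··a··> v10, ··a··> v9
  v8 = a.(0 + 0) | (0\{b} | 0) → ··a··> v11
  v9 = (0 + 0) | (0\{b} | (a.0 + a.0)) → ··a··> v11
  v10 = (0 + 0) | (a.0\{b} | 0) → ··a··> v11
  v11 = (0 + 0) | (0\{b} | 0) → ∅
Partition-refinement fixed point:
  B0 = {u0, v0}
  B1 = {u1, u2, v1, v2}
  B2 = {u5, u6, u7, v5, v6, v7}
  B3 = {u10, u8, u9, v10, v8, v9}
  B4 = {u11, v11}
  B5 = {u4, v4}
  B6 = {u3, v3}
u0 ∈ B0, v0 ∈ B0 → same block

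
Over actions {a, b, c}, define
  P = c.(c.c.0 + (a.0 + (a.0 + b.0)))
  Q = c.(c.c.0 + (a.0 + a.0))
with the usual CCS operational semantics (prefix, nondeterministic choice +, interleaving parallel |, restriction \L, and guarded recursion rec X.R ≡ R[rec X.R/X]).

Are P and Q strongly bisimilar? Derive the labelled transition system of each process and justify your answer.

P's transition system — 4 states:
  s0 = c.(c.c.0 + (a.0 + (a.0 + b.0))) :: ··c··> s1
  s1 = c.c.0 + (a.0 + (a.0 + b.0)) :: ··a··> s2, ··b··> s2, ··c··> s3
  s2 = 0 :: deadlocked
  s3 = c.0 :: ··c··> s2
Q's transition system — 4 states:
  t0 = c.(c.c.0 + (a.0 + a.0)) :: ··c··> t1
  t1 = c.c.0 + (a.0 + a.0) :: ··a··> t2, ··c··> t3
  t2 = 0 :: deadlocked
  t3 = c.0 :: ··c··> t2
Bisimilarity quotient blocks:
  B0 = {s0}
  B1 = {s1}
  B2 = {s2, t2}
  B3 = {s3, t3}
  B4 = {t0}
  B5 = {t1}
s0 ∈ B0, t0 ∈ B4 → different blocks

P ≁ Q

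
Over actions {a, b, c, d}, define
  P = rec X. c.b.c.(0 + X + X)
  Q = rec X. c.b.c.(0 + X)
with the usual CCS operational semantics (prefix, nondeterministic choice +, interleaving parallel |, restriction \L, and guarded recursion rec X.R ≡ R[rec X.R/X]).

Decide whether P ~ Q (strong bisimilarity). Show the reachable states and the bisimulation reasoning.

Reachable graph of P (4 states):
  p0 = rec X. c.b.c.(0 + X + X) has moves --c--▸ p1
  p1 = b.c.(0 + (rec X. c.b.c.(0 + X + X)) + (rec X. c.b.c.(0 + X + X))) has moves --b--▸ p2
  p2 = c.(0 + (rec X. c.b.c.(0 + X + X)) + (rec X. c.b.c.(0 + X + X))) has moves --c--▸ p3
  p3 = 0 + (rec X. c.b.c.(0 + X + X)) + (rec X. c.b.c.(0 + X + X)) has moves --c--▸ p1
Reachable graph of Q (4 states):
  q0 = rec X. c.b.c.(0 + X) has moves --c--▸ q1
  q1 = b.c.(0 + (rec X. c.b.c.(0 + X))) has moves --b--▸ q2
  q2 = c.(0 + (rec X. c.b.c.(0 + X))) has moves --c--▸ q3
  q3 = 0 + (rec X. c.b.c.(0 + X)) has moves --c--▸ q1
Bisimilarity quotient blocks:
  B0 = {p0, p3, q0, q3}
  B1 = {p1, q1}
  B2 = {p2, q2}
p0 ∈ B0, q0 ∈ B0 → same block

YES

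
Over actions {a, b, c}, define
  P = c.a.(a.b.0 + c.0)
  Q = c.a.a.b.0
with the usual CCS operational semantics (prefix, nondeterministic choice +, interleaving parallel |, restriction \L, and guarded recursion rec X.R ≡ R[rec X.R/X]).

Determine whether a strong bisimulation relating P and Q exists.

not bisimilar

P's transition system — 5 states:
  p0 = c.a.(a.b.0 + c.0) has moves =c=> p1
  p1 = a.(a.b.0 + c.0) has moves =a=> p2
  p2 = a.b.0 + c.0 has moves =a=> p3, =c=> p4
  p3 = b.0 has moves =b=> p4
  p4 = 0 has moves ∅
Q's transition system — 5 states:
  q0 = c.a.a.b.0 has moves =c=> q1
  q1 = a.a.b.0 has moves =a=> q2
  q2 = a.b.0 has moves =a=> q3
  q3 = b.0 has moves =b=> q4
  q4 = 0 has moves ∅
Bisimilarity quotient blocks:
  B0 = {p0}
  B1 = {p1}
  B2 = {p2}
  B3 = {p3, q3}
  B4 = {p4, q4}
  B5 = {q0}
  B6 = {q1}
  B7 = {q2}
p0 ∈ B0, q0 ∈ B5 → different blocks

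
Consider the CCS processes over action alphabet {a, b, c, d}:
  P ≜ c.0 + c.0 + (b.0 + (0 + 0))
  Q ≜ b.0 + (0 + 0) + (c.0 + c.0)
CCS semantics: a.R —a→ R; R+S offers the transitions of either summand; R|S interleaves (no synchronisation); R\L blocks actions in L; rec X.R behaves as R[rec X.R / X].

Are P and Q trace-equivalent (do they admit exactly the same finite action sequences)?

LTS(P): 2 reachable states
  m0 = c.0 + c.0 + (b.0 + (0 + 0)) ⊢ ··b··> m1, ··c··> m1
  m1 = 0 ⊢ (no moves)
LTS(Q): 2 reachable states
  n0 = b.0 + (0 + 0) + (c.0 + c.0) ⊢ ··b··> n1, ··c··> n1
  n1 = 0 ⊢ (no moves)
Coarsest stable partition (strong bisimilarity classes):
  B0 = {m0, n0}
  B1 = {m1, n1}
m0 ∈ B0, n0 ∈ B0 → same block
Bisimilar ⇒ trace-equivalent.

YES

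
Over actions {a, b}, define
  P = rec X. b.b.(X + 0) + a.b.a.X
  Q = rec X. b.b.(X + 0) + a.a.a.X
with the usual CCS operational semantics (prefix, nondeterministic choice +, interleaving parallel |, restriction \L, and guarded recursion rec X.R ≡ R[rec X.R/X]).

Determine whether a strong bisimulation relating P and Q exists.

not bisimilar

P's transition system — 5 states:
  s0 = rec X. b.b.(X + 0) + a.b.a.X → ··a··> s1, ··b··> s2
  s1 = b.a.(rec X. b.b.(X + 0) + a.b.a.X) → ··b··> s3
  s2 = b.((rec X. b.b.(X + 0) + a.b.a.X) + 0) → ··b··> s4
  s3 = a.(rec X. b.b.(X + 0) + a.b.a.X) → ··a··> s0
  s4 = (rec X. b.b.(X + 0) + a.b.a.X) + 0 → ··a··> s1, ··b··> s2
Q's transition system — 5 states:
  t0 = rec X. b.b.(X + 0) + a.a.a.X → ··a··> t1, ··b··> t2
  t1 = a.a.(rec X. b.b.(X + 0) + a.a.a.X) → ··a··> t3
  t2 = b.((rec X. b.b.(X + 0) + a.a.a.X) + 0) → ··b··> t4
  t3 = a.(rec X. b.b.(X + 0) + a.a.a.X) → ··a··> t0
  t4 = (rec X. b.b.(X + 0) + a.a.a.X) + 0 → ··a··> t1, ··b··> t2
Bisimilarity quotient blocks:
  B0 = {s0, s4}
  B1 = {s1}
  B2 = {s3}
  B3 = {s2}
  B4 = {t0, t4}
  B5 = {t2}
  B6 = {t1}
  B7 = {t3}
s0 ∈ B0, t0 ∈ B4 → different blocks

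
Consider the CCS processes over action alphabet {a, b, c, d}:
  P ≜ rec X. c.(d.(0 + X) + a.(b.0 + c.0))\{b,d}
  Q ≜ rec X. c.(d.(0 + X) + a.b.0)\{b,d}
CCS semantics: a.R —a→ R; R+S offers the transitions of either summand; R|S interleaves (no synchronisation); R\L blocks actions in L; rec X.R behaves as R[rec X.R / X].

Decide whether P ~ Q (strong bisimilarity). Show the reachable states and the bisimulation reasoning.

NO

Reachable graph of P (4 states):
  m0 = rec X. c.(d.(0 + X) + a.(b.0 + c.0))\{b,d} ⊢ -c-> m1
  m1 = (d.(0 + (rec X. c.(d.(0 + X) + a.(b.0 + c.0))\{b,d})) + a.(b.0 + c.0))\{b,d} ⊢ -a-> m2
  m2 = (b.0 + c.0)\{b,d} ⊢ -c-> m3
  m3 = 0\{b,d} ⊢ stopped
Reachable graph of Q (3 states):
  n0 = rec X. c.(d.(0 + X) + a.b.0)\{b,d} ⊢ -c-> n1
  n1 = (d.(0 + (rec X. c.(d.(0 + X) + a.b.0)\{b,d})) + a.b.0)\{b,d} ⊢ -a-> n2
  n2 = (b.0)\{b,d} ⊢ stopped
Partition-refinement fixed point:
  B0 = {m0}
  B1 = {m1}
  B2 = {m2}
  B3 = {m3, n2}
  B4 = {n0}
  B5 = {n1}
m0 ∈ B0, n0 ∈ B4 → different blocks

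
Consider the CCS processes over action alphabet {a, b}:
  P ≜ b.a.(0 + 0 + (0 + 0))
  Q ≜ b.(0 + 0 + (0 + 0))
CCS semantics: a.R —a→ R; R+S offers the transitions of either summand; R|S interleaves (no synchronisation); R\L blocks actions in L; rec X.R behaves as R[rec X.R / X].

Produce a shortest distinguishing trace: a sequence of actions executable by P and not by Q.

ba

Reachable graph of P (3 states):
  p0 = b.a.(0 + 0 + (0 + 0)) has moves —b→ p1
  p1 = a.(0 + 0 + (0 + 0)) has moves —a→ p2
  p2 = 0 + 0 + (0 + 0) has moves ·
Reachable graph of Q (2 states):
  q0 = b.(0 + 0 + (0 + 0)) has moves —b→ q1
  q1 = 0 + 0 + (0 + 0) has moves ·
Run σ = ⟨ba⟩ on P: start {p0}
  after b @ step 1: {p1}
  after a @ step 2: {p2}
  P completes σ.
Run σ = ⟨ba⟩ on Q: start {q0}
  after b @ step 1: {q1}
  after a @ step 2: ∅  — Q cannot continue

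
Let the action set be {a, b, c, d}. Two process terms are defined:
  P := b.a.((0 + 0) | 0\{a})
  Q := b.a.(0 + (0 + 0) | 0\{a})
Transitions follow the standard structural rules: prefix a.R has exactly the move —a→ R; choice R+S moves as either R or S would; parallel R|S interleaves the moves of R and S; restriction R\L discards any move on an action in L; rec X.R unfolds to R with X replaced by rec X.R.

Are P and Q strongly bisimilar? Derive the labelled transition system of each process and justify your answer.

YES

Reachable graph of P (3 states):
  p0 = b.a.((0 + 0) | 0\{a}) → =b=> p1
  p1 = a.((0 + 0) | 0\{a}) → =a=> p2
  p2 = (0 + 0) | 0\{a} → deadlocked
Reachable graph of Q (3 states):
  q0 = b.a.(0 + (0 + 0) | 0\{a}) → =b=> q1
  q1 = a.(0 + (0 + 0) | 0\{a}) → =a=> q2
  q2 = 0 + (0 + 0) | 0\{a} → deadlocked
Bisimilarity quotient blocks:
  B0 = {p0, q0}
  B1 = {p1, q1}
  B2 = {p2, q2}
p0 ∈ B0, q0 ∈ B0 → same block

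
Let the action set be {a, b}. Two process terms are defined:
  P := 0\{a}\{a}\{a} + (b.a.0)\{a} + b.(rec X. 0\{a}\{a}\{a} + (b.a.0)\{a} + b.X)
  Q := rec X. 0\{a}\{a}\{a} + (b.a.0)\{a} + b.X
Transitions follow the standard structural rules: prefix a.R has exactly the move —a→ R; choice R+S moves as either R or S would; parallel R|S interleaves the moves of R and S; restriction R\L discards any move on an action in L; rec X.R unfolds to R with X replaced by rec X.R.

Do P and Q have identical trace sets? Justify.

Reachable graph of P (3 states):
  u0 = 0\{a}\{a}\{a} + (b.a.0)\{a} + b.(rec X. 0\{a}\{a}\{a} + (b.a.0)\{a} + b.X) :: —b→ u1, —b→ u2
  u1 = (a.0)\{a} :: ∅
  u2 = rec X. 0\{a}\{a}\{a} + (b.a.0)\{a} + b.X :: —b→ u1, —b→ u2
Reachable graph of Q (2 states):
  v0 = rec X. 0\{a}\{a}\{a} + (b.a.0)\{a} + b.X :: —b→ v0, —b→ v1
  v1 = (a.0)\{a} :: ∅
Partition-refinement fixed point:
  B0 = {u0, u2, v0}
  B1 = {u1, v1}
u0 ∈ B0, v0 ∈ B0 → same block
Bisimilar ⇒ trace-equivalent.

YES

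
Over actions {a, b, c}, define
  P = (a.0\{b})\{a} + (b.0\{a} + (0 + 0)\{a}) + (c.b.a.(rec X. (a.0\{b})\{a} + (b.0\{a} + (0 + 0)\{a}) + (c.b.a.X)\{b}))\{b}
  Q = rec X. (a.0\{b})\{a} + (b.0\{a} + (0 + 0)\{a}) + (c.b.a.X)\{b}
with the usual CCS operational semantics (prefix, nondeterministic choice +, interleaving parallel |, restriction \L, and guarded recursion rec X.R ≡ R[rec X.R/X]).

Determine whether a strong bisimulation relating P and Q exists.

LTS(P): 3 reachable states
  s0 = (a.0\{b})\{a} + (b.0\{a} + (0 + 0)\{a}) + (c.b.a.(rec X. (a.0\{b})\{a} + (b.0\{a} + (0 + 0)\{a}) + (c.b.a.X)\{b}))\{b} ⊢ -b-> s1, -c-> s2
  s1 = 0\{a} ⊢ ·
  s2 = (b.a.(rec X. (a.0\{b})\{a} + (b.0\{a} + (0 + 0)\{a}) + (c.b.a.X)\{b}))\{b} ⊢ ·
LTS(Q): 3 reachable states
  t0 = rec X. (a.0\{b})\{a} + (b.0\{a} + (0 + 0)\{a}) + (c.b.a.X)\{b} ⊢ -b-> t1, -c-> t2
  t1 = 0\{a} ⊢ ·
  t2 = (b.a.(rec X. (a.0\{b})\{a} + (b.0\{a} + (0 + 0)\{a}) + (c.b.a.X)\{b}))\{b} ⊢ ·
Coarsest stable partition (strong bisimilarity classes):
  B0 = {s0, t0}
  B1 = {s1, s2, t1, t2}
s0 ∈ B0, t0 ∈ B0 → same block

bisimilar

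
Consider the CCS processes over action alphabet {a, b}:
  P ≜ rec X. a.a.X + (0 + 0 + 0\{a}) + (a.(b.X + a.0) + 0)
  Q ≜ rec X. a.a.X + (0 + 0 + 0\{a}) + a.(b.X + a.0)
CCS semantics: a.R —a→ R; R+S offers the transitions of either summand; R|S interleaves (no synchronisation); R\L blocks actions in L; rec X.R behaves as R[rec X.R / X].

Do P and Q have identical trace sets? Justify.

trace-equivalent

P's transition system — 4 states:
  m0 = rec X. a.a.X + (0 + 0 + 0\{a}) + (a.(b.X + a.0) + 0) ⊢ -a-> m1, -a-> m2
  m1 = a.(rec X. a.a.X + (0 + 0 + 0\{a}) + (a.(b.X + a.0) + 0)) ⊢ -a-> m0
  m2 = b.(rec X. a.a.X + (0 + 0 + 0\{a}) + (a.(b.X + a.0) + 0)) + a.0 ⊢ -a-> m3, -b-> m0
  m3 = 0 ⊢ (no moves)
Q's transition system — 4 states:
  n0 = rec X. a.a.X + (0 + 0 + 0\{a}) + a.(b.X + a.0) ⊢ -a-> n1, -a-> n2
  n1 = a.(rec X. a.a.X + (0 + 0 + 0\{a}) + a.(b.X + a.0)) ⊢ -a-> n0
  n2 = b.(rec X. a.a.X + (0 + 0 + 0\{a}) + a.(b.X + a.0)) + a.0 ⊢ -a-> n3, -b-> n0
  n3 = 0 ⊢ (no moves)
Coarsest stable partition (strong bisimilarity classes):
  B0 = {m0, n0}
  B1 = {m2, n2}
  B2 = {m3, n3}
  B3 = {m1, n1}
m0 ∈ B0, n0 ∈ B0 → same block
Bisimilar ⇒ trace-equivalent.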